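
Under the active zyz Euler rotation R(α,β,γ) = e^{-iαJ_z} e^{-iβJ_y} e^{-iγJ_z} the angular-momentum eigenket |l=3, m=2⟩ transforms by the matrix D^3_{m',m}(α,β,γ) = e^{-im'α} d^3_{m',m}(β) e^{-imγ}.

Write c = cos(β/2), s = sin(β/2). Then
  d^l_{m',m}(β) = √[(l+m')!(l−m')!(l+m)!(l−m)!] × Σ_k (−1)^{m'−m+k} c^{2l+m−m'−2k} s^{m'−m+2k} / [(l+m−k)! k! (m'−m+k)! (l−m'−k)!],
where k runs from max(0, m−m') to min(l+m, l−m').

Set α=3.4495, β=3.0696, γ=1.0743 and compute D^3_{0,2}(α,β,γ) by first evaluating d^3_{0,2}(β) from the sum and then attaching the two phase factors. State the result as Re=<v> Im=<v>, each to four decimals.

D^3_{0,2}(3.4495,3.0696,1.0743) = e^{-i·0·3.4495}·d^3_{0,2}(3.0696)·e^{-i·2·1.0743}. Compute d first:
Half-angle: c=0.035989, s=0.999352. N=√(6·6·120·1)=65.726707
k: max(0,(2)−(0))=2 … min(3+(2),3−(0))=3
  k=2: (−1)^0·65.7267/(12)·0.0360^4·0.9994^2 = +0.000009
  k=3: (−1)^1·65.7267/(12)·0.0360^2·0.9994^4 = -0.007076
d^3_{0,2}(3.0696) = +0.000009 -0.007076 = -0.007066
Phases: e^{-i·(0)·3.4495}=+1.000000+0.000000i, e^{-i·(2)·1.0743}=-0.546185-0.837664i ⇒ D=+0.003860+0.005919i

Re=0.0039 Im=0.0059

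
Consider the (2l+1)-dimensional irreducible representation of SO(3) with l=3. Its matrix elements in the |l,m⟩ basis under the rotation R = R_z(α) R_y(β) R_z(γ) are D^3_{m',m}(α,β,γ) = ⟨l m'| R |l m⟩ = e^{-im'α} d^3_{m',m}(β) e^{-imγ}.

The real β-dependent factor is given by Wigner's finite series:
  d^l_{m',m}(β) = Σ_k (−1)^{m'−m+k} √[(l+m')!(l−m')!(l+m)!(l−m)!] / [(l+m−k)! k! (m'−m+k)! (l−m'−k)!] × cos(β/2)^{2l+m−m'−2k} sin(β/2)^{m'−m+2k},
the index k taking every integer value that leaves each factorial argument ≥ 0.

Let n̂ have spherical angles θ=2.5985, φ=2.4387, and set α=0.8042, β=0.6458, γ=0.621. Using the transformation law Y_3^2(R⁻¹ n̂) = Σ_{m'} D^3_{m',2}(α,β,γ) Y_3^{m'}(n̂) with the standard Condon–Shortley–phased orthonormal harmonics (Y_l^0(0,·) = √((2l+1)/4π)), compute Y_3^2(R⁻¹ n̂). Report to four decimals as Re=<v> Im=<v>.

Need the full column D^3_{m',2} for m'=−3..3 at α=0.8042, β=0.6458, γ=0.621.
cos(β/2)=0.948319, sin(β/2)=0.317318
d^3_{-3,2}: single k=5 term ⇒ +0.007473;  D = +0.002912+0.006883i
d^3_{-2,2}: k∈[4..5] ⇒ +0.045589 -0.001021 = +0.044568;  D = +0.041610+0.015967i
d^3_{-1,2}: k∈[3..4] ⇒ +0.172337 -0.009648 = +0.162689;  D = +0.147345-0.068972i
d^3_{0,2}: k∈[2..3] ⇒ +0.446034 -0.049940 = +0.396094;  D = +0.127900-0.374876i
d^3_{1,2}: k∈[1..2] ⇒ +0.769604 -0.172337 = +0.597267;  D = -0.273368-0.531035i
d^3_{2,2}: k∈[0..1] ⇒ +0.727323 -0.407172 = +0.320151;  D = -0.306673-0.091914i
d^3_{3,2}: single k=0 term ⇒ -0.596133;  D = +0.519394-0.292582i
Y_3^{m'}(θ=2.5985,φ=2.4387) and Σ D·Y over m':
  (+0.0029+0.0069i)·(+0.0295-0.0495i)  (+0.0416+0.0160i)·(-0.0384-0.2305i)  (+0.1473-0.0690i)·(-0.3396-0.2877i)  (+0.1279-0.3749i)·(-0.2123+0.0000i)  (-0.2734-0.5310i)·(+0.3396-0.2877i)  (-0.3067-0.0919i)·(-0.0384+0.2305i)  (+0.5194-0.2926i)·(-0.0295-0.0495i)
Y_3^2(R⁻¹ n̂) = -0.336953-0.135394i

Re=-0.3370 Im=-0.1354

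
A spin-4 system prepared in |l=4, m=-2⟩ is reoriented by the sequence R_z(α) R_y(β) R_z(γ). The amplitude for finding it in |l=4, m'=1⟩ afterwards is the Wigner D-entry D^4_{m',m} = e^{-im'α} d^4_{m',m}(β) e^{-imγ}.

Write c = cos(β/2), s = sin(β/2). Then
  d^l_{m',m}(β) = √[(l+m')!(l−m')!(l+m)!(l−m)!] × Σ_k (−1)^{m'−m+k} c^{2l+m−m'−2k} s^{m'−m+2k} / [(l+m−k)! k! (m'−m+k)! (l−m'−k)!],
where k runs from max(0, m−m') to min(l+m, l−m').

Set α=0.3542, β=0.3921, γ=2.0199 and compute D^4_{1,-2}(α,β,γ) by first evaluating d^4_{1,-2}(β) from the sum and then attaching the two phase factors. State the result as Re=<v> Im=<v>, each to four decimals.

Re=0.0764 Im=0.0462

First d^4_{1,-2}(β=0.3921), then the phase factors e^{-i(1)α} and e^{-i(-2)γ}:
c=cos(0.3921/2)=0.980844, s=sin(0.3921/2)=0.194797; N=√[120·6·2·720]=1018.233765
k: max(0,(-2)−(1))=0 … min(4+(-2),4−(1))=2
  k=0: (−1)^3·1018.2338/(72)·0.9808^5·0.1948^3 = -0.094898
  k=1: (−1)^4·1018.2338/(48)·0.9808^3·0.1948^5 = +0.005615
  k=2: (−1)^5·1018.2338/(240)·0.9808^1·0.1948^7 = -0.000044
d^4_{1,-2}(0.3921) = -0.094898 +0.005615 -0.000044 = -0.089328
Phases: e^{-i·(1)·0.3542}=+0.937924-0.346840i, e^{-i·(-2)·2.0199}=-0.623013-0.782211i ⇒ D=+0.076433+0.046233i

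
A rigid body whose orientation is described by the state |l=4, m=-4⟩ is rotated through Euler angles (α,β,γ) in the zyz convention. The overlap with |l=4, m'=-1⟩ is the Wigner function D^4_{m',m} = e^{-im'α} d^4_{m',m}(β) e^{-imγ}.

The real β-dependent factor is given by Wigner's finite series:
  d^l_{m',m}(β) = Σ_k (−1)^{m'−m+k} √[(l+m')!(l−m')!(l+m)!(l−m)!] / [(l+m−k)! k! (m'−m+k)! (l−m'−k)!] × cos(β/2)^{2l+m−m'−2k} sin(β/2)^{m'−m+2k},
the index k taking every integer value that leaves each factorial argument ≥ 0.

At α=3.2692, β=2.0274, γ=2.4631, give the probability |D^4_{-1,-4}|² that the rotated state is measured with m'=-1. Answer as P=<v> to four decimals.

First d^4_{-1,-4}(β=2.0274), then the phase factors e^{-i(-1)α} and e^{-i(-4)γ}:
With c≡cos(β/2)=0.528724 and s≡sin(β/2)=0.848794, N=[6·120·1·40320]^{1/2}=5387.986637
Admissible k: 0..0 (factorial args all ≥0)
  k=0: (−1)^3·5387.9866/(720)·0.5287^5·0.8488^3 = -0.189080
d^4_{-1,-4}(2.0274) = -0.189080
|D^4_{-1,-4}|² = |d^4_{-1,-4}(β)|² = (-0.189080)² = 0.035751 (the z-rotation phases have unit modulus)

P=0.0358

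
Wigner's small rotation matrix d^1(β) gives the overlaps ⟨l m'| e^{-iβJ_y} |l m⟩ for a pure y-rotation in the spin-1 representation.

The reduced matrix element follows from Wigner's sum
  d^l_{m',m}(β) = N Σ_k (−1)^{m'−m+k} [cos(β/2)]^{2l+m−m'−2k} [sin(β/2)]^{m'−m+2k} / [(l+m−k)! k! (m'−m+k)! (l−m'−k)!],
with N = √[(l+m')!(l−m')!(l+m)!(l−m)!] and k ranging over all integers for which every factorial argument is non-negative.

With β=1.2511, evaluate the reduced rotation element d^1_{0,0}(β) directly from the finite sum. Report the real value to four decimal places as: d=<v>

d=0.3143

d^1_{0,0}(β=1.2511) via Wigner's sum:
With c≡cos(β/2)=0.810641 and s≡sin(β/2)=0.585543, N=[1·1·1·1]^{1/2}=1.000000
Admissible k: 0..1 (factorial args all ≥0)
  k=0: (−1)^0·1.0000/(1)·0.8106^2·0.5855^0 = +0.657139
  k=1: (−1)^1·1.0000/(1)·0.8106^0·0.5855^2 = -0.342861
d^1_{0,0}(1.2511) = +0.657139 -0.342861 = +0.314278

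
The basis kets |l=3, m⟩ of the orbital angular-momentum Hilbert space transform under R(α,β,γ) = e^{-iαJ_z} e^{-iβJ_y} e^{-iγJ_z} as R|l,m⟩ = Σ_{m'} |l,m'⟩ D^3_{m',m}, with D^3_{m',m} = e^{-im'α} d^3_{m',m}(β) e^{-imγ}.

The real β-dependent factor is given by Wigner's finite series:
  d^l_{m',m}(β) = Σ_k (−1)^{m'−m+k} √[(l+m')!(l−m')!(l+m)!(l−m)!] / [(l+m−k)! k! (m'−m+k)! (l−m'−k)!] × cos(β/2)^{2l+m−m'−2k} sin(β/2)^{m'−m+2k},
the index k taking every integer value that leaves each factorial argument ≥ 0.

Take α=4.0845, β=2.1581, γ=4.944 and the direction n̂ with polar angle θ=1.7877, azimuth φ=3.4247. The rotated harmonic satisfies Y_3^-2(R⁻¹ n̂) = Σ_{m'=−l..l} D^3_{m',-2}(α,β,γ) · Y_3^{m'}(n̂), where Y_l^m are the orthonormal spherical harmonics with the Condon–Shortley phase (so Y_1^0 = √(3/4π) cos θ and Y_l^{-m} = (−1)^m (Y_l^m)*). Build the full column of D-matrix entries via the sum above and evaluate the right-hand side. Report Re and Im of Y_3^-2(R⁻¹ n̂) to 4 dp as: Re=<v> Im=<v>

Need the full column D^3_{m',-2} for m'=−3..3 at α=4.0845, β=2.1581, γ=4.944.
cos(β/2)=0.472166, sin(β/2)=0.881510
d^3_{-3,-2}: single k=1 term ⇒ +0.050673;  D = -0.050101-0.007590i
d^3_{-2,-2}: k∈[0..1] ⇒ +0.011081 -0.193109 = -0.182028;  D = -0.127789+0.129632i
d^3_{-1,-2}: k∈[0..1] ⇒ -0.065419 +0.456032 = +0.390614;  D = +0.064031+0.385330i
d^3_{0,-2}: k∈[0..1] ⇒ +0.211541 -0.737324 = -0.525783;  D = +0.470375+0.234937i
d^3_{1,-2}: k∈[0..1] ⇒ -0.456032 +0.794749 = +0.338717;  D = +0.300490-0.156318i
d^3_{2,-2}: k∈[0..1] ⇒ +0.673082 -0.469205 = +0.203877;  D = -0.030105+0.201642i
d^3_{3,-2}: single k=0 term ⇒ -0.615610;  D = +0.439334+0.431233i
Y_3^{m'}(θ=1.7877,φ=3.4247) and Σ D·Y over m':
  (-0.0501-0.0076i)·(-0.2567+0.2918i)  (-0.1278+0.1296i)·(-0.1770+0.1125i)  (+0.0640+0.3853i)·(+0.2329-0.0677i)  (+0.4704+0.2349i)·(+0.2223+0.0000i)  (+0.3005-0.1563i)·(-0.2329-0.0677i)  (-0.0301+0.2016i)·(-0.1770-0.1125i)  (+0.4393+0.4312i)·(+0.2567+0.2918i)
Y_3^-2(R⁻¹ n̂) = +0.103098+0.310225i

Re=0.1031 Im=0.3102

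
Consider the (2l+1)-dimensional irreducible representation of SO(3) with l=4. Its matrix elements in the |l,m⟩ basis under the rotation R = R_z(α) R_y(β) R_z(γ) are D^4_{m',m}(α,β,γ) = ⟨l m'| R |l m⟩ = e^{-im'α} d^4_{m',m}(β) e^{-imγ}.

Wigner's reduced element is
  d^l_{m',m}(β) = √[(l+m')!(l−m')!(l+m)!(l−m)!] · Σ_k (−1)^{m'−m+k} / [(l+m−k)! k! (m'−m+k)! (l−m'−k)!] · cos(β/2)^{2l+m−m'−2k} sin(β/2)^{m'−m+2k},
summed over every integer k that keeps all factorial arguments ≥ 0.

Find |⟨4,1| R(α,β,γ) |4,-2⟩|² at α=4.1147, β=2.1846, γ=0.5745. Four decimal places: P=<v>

P=0.0078

D^4_{1,-2}(4.1147,2.1846,0.5745) = e^{-i·1·4.1147}·d^4_{1,-2}(2.1846)·e^{-i·-2·0.5745}. Compute d first:
Half-angle: c=0.460445, s=0.887688. N=√(120·6·2·720)=1018.233765
k∈{0,1,2} keeps every argument non-negative
  k=0: (−1)^3·1018.2338/(72)·0.4604^5·0.8877^3 = -0.204732
  k=1: (−1)^4·1018.2338/(48)·0.4604^3·0.8877^5 = +1.141410
  k=2: (−1)^5·1018.2338/(240)·0.4604^1·0.8877^7 = -0.848472
d^4_{1,-2}(2.1846) = -0.204732 +1.141410 -0.848472 = +0.088207
|D^4_{1,-2}|² = |d^4_{1,-2}(β)|² = (+0.088207)² = 0.007780 (the z-rotation phases have unit modulus)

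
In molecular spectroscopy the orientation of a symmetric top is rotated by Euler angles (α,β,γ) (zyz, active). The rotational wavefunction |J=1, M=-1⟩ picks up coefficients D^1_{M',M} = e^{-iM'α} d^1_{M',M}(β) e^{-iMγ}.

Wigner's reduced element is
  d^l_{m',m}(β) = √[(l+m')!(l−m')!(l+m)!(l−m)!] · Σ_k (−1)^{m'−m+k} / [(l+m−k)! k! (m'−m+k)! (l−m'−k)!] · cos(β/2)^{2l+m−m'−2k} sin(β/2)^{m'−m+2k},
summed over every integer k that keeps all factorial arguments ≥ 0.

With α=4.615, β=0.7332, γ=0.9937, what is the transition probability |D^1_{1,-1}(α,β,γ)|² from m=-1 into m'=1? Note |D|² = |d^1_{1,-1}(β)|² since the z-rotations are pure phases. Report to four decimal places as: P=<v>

D^1_{1,-1}(4.615,0.7332,0.9937) = e^{-i·1·4.615}·d^1_{1,-1}(0.7332)·e^{-i·-1·0.9937}. Compute d first:
c=cos(0.7332/2)=0.933551, s=sin(0.7332/2)=0.358443; N=√[2·1·1·2]=2.000000
k: max(0,(-1)−(1))=0 … min(1+(-1),1−(1))=0
  k=0: (−1)^2·2.0000/(2)·0.9336^0·0.3584^2 = +0.128482
d^1_{1,-1}(0.7332) = +0.128482
|D^1_{1,-1}|² = |d^1_{1,-1}(β)|² = (+0.128482)² = 0.016508 (the z-rotation phases have unit modulus)

P=0.0165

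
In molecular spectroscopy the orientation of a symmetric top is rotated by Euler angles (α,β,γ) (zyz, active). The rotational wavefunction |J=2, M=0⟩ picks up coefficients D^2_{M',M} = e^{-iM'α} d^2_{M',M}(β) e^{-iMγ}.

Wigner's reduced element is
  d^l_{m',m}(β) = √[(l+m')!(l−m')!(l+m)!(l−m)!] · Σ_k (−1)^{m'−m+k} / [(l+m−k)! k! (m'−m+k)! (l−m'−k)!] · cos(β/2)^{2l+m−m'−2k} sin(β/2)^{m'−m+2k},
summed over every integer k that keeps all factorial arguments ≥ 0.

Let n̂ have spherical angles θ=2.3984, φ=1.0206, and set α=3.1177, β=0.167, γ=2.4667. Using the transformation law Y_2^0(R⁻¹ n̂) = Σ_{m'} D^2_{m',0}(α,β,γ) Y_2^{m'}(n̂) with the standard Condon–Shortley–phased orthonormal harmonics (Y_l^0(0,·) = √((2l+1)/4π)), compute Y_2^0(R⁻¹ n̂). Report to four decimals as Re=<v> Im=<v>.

Re=0.2641 Im=0.0000

Need the full column D^2_{m',0} for m'=−2..2 at α=3.1177, β=0.167, γ=2.4667.
cos(β/2)=0.996516, sin(β/2)=0.083403
d^2_{-2,0}: single k=2 term ⇒ +0.016920;  D = +0.016901-0.000808i
d^2_{-1,0}: k∈[1..2] ⇒ +0.202167 -0.001416 = +0.200751;  D = -0.200693+0.004796i
d^2_{0,0}: k∈[0..2] ⇒ +0.986136 -0.027631 +0.000048 = +0.958554;  D = +0.958554+0.000000i
d^2_{1,0}: k∈[0..1] ⇒ -0.202167 +0.001416 = -0.200751;  D = +0.200693+0.004796i
d^2_{2,0}: single k=0 term ⇒ +0.016920;  D = +0.016901+0.000808i
Y_2^{m'}(θ=2.3984,φ=1.0206) and Σ D·Y over m':
  (+0.0169-0.0008i)·(-0.0802-0.1576i)  (-0.2007+0.0048i)·(-0.2012+0.3281i)  (+0.9586+0.0000i)·(+0.1976+0.0000i)  (+0.2007+0.0048i)·(+0.2012+0.3281i)  (+0.0169+0.0008i)·(-0.0802+0.1576i)
Y_2^0(R⁻¹ n̂) = +0.264059+0.000000i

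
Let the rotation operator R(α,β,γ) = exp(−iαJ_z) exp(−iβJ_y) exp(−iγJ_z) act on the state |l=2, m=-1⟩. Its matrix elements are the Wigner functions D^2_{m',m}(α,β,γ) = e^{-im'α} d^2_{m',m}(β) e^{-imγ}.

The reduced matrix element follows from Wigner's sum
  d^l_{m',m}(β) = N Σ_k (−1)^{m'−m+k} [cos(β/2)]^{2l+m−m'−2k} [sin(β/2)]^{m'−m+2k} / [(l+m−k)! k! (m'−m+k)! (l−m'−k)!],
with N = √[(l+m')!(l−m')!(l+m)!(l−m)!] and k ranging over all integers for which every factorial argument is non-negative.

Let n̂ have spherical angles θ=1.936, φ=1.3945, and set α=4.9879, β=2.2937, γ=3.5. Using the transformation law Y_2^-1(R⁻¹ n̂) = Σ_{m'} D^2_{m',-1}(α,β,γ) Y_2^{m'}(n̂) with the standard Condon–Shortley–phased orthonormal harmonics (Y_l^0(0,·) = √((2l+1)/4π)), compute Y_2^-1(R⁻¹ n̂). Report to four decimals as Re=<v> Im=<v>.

Need the full column D^2_{m',-1} for m'=−2..2 at α=4.9879, β=2.2937, γ=3.5.
cos(β/2)=0.411361, sin(β/2)=0.911473
d^2_{-2,-1}: single k=1 term ⇒ +0.126894;  D = +0.077938+0.100139i
d^2_{-1,-1}: k∈[0..1] ⇒ +0.028635 -0.421749 = -0.393114;  D = +0.232844-0.316737i
d^2_{0,-1}: k∈[0..1] ⇒ -0.155413 +0.763008 = +0.607595;  D = -0.568987-0.213134i
d^2_{1,-1}: k∈[0..1] ⇒ +0.421749 -0.690199 = -0.268451;  D = -0.022228+0.267529i
d^2_{2,-1}: single k=0 term ⇒ -0.622994;  D = -0.611473+0.119257i
Y_2^{m'}(θ=1.936,φ=1.3945) and Σ D·Y over m':
  (+0.0779+0.1001i)·(-0.3163-0.1164i)  (+0.2328-0.3167i)·(-0.0452+0.2537i)  (-0.5690-0.2131i)·(-0.1947+0.0000i)  (-0.0222+0.2675i)·(+0.0452+0.2537i)  (-0.6115+0.1193i)·(-0.3163+0.1164i)
Y_2^-1(R⁻¹ n̂) = +0.278260-0.028278i

Re=0.2783 Im=-0.0283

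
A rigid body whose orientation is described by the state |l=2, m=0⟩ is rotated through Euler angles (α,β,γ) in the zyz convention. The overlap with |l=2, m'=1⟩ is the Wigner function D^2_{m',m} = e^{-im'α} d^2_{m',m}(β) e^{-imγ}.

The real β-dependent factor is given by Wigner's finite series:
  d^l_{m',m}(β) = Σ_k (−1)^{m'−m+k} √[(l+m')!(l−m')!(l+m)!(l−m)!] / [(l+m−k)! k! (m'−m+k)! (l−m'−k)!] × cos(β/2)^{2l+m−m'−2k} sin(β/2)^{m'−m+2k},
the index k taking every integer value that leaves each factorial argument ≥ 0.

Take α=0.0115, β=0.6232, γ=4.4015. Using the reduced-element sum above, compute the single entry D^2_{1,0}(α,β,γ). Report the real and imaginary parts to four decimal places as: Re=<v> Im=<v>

D^2_{1,0}(0.0115,0.6232,4.4015) = e^{-i·1·0.0115}·d^2_{1,0}(0.6232)·e^{-i·0·4.4015}. Compute d first:
c=cos(0.6232/2)=0.951844, s=sin(0.6232/2)=0.306582; N=√[6·1·2·2]=4.898979
k: max(0,(0)−(1))=0 … min(2+(0),2−(1))=1
  k=0: (−1)^1·4.8990/(2)·0.9518^3·0.3066^1 = -0.647620
  k=1: (−1)^2·4.8990/(2)·0.9518^1·0.3066^3 = +0.067186
d^2_{1,0}(0.6232) = -0.647620 +0.067186 = -0.580433
D = (+0.999934-0.011500i)·(-0.580433)·(+1.000000+0.000000i) = -0.580395+0.006675i

Re=-0.5804 Im=0.0067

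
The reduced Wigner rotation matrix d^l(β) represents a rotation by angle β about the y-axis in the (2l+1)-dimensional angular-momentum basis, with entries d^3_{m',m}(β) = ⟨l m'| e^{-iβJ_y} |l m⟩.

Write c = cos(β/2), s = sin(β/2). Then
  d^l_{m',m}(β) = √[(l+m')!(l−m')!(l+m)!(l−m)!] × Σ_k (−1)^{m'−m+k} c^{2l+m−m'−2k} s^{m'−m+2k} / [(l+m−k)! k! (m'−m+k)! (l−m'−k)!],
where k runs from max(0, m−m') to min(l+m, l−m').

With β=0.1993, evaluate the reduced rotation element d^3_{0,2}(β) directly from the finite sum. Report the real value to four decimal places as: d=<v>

d=0.0526

d^3_{0,2}(β=0.1993) via Wigner's sum:
With c≡cos(β/2)=0.995039 and s≡sin(β/2)=0.099485, N=[6·6·120·1]^{1/2}=65.726707
k: max(0,(2)−(0))=2 … min(3+(2),3−(0))=3
  k=2: (−1)^0·65.7267/(12)·0.9950^4·0.0995^2 = +0.053142
  k=3: (−1)^1·65.7267/(12)·0.9950^2·0.0995^4 = -0.000531
d^3_{0,2}(0.1993) = +0.053142 -0.000531 = +0.052611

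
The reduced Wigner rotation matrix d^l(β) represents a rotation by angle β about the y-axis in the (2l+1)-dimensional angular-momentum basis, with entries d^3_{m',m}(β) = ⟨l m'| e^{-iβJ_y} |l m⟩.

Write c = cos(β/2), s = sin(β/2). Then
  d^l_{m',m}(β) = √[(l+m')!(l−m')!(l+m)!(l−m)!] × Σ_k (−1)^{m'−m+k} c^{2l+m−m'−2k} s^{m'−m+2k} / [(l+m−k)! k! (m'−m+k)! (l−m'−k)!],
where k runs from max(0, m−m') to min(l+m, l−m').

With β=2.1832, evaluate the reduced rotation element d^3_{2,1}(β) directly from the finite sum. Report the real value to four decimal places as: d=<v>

d^3_{2,1}(β=2.1832) via Wigner's sum:
c=cos(2.1832/2)=0.461066, s=sin(2.1832/2)=0.887366; N=√[120·1·24·2]=75.894664
Admissible k: 0..1 (factorial args all ≥0)
  k=0: (−1)^1·75.8947/(24)·0.4611^5·0.8874^1 = -0.058468
  k=1: (−1)^2·75.8947/(12)·0.4611^3·0.8874^3 = +0.433139
d^3_{2,1}(2.1832) = -0.058468 +0.433139 = +0.374671

d=0.3747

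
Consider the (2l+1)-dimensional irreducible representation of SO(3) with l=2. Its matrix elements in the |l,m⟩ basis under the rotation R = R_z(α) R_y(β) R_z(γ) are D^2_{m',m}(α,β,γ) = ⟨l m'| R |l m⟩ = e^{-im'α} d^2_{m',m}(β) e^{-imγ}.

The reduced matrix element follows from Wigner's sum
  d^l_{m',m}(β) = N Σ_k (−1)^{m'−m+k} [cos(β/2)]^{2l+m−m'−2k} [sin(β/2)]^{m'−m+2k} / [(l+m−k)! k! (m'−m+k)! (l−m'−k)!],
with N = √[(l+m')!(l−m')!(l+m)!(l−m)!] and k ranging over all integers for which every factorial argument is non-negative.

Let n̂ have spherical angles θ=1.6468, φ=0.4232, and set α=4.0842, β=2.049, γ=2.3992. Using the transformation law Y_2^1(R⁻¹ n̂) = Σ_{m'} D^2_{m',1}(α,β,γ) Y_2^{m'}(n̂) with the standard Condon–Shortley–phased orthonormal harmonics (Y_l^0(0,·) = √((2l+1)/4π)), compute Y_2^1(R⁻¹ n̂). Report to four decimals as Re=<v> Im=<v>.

Need the full column D^2_{m',1} for m'=−2..2 at α=4.0842, β=2.049, γ=2.3992.
cos(β/2)=0.519526, sin(β/2)=0.854455
d^2_{-2,1}: single k=3 term ⇒ +0.648193;  D = +0.564441-0.318685i
d^2_{-1,1}: k∈[2..3] ⇒ +0.591172 -0.533035 = +0.058137;  D = -0.006625+0.057758i
d^2_{0,1}: k∈[1..2] ⇒ +0.293486 -0.793871 = -0.500385;  D = +0.368710+0.338287i
d^2_{1,1}: k∈[0..1] ⇒ +0.072850 -0.591172 = -0.518322;  D = -0.507968+0.103084i
d^2_{2,1}: single k=0 term ⇒ -0.239630;  D = +0.099453-0.218017i
Y_2^{m'}(θ=1.6468,φ=0.4232) and Σ D·Y over m':
  (+0.5644-0.3187i)·(+0.2545-0.2876i)  (-0.0066+0.0578i)·(-0.0533+0.0240i)  (+0.3687+0.3383i)·(-0.3099+0.0000i)  (-0.5080+0.1031i)·(+0.0533+0.0240i)  (+0.0995-0.2180i)·(+0.2545+0.2876i)
Y_2^1(R⁻¹ n̂) = -0.004868-0.385119i

Re=-0.0049 Im=-0.3851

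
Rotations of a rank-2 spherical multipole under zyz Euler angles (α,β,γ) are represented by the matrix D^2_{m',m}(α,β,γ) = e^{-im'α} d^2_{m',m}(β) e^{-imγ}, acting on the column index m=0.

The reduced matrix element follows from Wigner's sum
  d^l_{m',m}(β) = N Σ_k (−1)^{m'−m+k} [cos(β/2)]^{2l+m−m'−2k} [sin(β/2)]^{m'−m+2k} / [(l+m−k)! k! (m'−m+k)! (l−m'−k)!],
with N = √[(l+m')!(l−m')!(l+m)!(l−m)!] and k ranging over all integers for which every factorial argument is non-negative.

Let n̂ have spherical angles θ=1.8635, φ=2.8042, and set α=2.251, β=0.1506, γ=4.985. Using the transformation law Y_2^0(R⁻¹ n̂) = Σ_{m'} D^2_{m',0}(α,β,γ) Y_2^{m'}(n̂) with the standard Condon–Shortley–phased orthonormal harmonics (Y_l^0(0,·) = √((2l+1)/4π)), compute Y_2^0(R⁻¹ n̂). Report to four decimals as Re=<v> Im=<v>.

Need the full column D^2_{m',0} for m'=−2..2 at α=2.251, β=0.1506, γ=4.985.
cos(β/2)=0.997166, sin(β/2)=0.075229
d^2_{-2,0}: single k=2 term ⇒ +0.013784;  D = -0.002879-0.013480i
d^2_{-1,0}: k∈[1..2] ⇒ +0.182710 -0.001040 = +0.181670;  D = -0.114262+0.141239i
d^2_{0,0}: k∈[0..2] ⇒ +0.988713 -0.022509 +0.000032 = +0.966236;  D = +0.966236+0.000000i
d^2_{1,0}: k∈[0..1] ⇒ -0.182710 +0.001040 = -0.181670;  D = +0.114262+0.141239i
d^2_{2,0}: single k=0 term ⇒ +0.013784;  D = -0.002879+0.013480i
Y_2^{m'}(θ=1.8635,φ=2.8042) and Σ D·Y over m':
  (-0.0029-0.0135i)·(+0.2765+0.2212i)  (-0.1143+0.1412i)·(+0.2014+0.0707i)  (+0.9662+0.0000i)·(-0.2366+0.0000i)  (+0.1143+0.1412i)·(-0.2014+0.0707i)  (-0.0029+0.0135i)·(+0.2765-0.2212i)
Y_2^0(R⁻¹ n̂) = -0.290237+0.000000i

Re=-0.2902 Im=0.0000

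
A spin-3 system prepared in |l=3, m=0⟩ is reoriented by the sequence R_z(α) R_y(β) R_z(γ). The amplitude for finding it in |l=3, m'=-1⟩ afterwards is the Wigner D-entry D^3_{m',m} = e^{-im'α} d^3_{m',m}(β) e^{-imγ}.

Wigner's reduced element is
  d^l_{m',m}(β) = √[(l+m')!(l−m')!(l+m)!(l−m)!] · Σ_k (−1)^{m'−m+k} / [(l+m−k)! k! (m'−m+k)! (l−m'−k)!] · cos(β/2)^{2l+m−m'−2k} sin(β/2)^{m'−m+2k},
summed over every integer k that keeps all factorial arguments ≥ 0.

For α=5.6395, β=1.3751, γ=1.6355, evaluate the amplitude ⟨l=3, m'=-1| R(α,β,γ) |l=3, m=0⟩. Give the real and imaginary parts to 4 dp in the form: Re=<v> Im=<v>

Re=-0.2755 Im=0.2067

Split into d^3_{-1,0}(β=1.3751) × two z-phases.
With c≡cos(β/2)=0.772803 and s≡sin(β/2)=0.634646, N=[2·24·6·6]^{1/2}=41.569219
k: max(0,(0)−(-1))=1 … min(3+(0),3−(-1))=3
  k=1: (−1)^0·41.5692/(12)·0.7728^5·0.6346^1 = +0.605992
  k=2: (−1)^1·41.5692/(4)·0.7728^3·0.6346^3 = -1.226063
  k=3: (−1)^2·41.5692/(12)·0.7728^1·0.6346^5 = +0.275624
d^3_{-1,0}(1.3751) = +0.605992 -1.226063 +0.275624 = -0.344448
Attach z-rotation phases: D = e^{-i(-1)(5.6395)}·(-0.344448)·e^{-i(0)(1.6355)} = -0.275520+0.206719i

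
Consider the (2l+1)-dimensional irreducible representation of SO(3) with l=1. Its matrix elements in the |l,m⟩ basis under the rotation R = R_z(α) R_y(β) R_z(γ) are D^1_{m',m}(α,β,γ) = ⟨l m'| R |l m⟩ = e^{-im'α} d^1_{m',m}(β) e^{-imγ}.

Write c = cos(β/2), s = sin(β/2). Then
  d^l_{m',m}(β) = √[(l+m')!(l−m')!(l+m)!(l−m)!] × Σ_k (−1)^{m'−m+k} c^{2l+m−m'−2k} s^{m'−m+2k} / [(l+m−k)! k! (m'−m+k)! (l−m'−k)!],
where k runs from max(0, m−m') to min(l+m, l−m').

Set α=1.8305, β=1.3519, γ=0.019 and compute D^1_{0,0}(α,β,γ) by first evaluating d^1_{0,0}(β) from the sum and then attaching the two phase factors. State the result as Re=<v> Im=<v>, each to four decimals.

D^1_{0,0}(1.8305,1.3519,0.019) = e^{-i·0·1.8305}·d^1_{0,0}(1.3519)·e^{-i·0·0.019}. Compute d first:
With c≡cos(β/2)=0.780113 and s≡sin(β/2)=0.625639, N=[1·1·1·1]^{1/2}=1.000000
k: max(0,(0)−(0))=0 … min(1+(0),1−(0))=1
  k=0: (−1)^0·1.0000/(1)·0.7801^2·0.6256^0 = +0.608576
  k=1: (−1)^1·1.0000/(1)·0.7801^0·0.6256^2 = -0.391424
d^1_{0,0}(1.3519) = +0.608576 -0.391424 = +0.217152
Phases: e^{-i·(0)·1.8305}=+1.000000+0.000000i, e^{-i·(0)·0.019}=+1.000000+0.000000i ⇒ D=+0.217152+0.000000i

Re=0.2172 Im=0.0000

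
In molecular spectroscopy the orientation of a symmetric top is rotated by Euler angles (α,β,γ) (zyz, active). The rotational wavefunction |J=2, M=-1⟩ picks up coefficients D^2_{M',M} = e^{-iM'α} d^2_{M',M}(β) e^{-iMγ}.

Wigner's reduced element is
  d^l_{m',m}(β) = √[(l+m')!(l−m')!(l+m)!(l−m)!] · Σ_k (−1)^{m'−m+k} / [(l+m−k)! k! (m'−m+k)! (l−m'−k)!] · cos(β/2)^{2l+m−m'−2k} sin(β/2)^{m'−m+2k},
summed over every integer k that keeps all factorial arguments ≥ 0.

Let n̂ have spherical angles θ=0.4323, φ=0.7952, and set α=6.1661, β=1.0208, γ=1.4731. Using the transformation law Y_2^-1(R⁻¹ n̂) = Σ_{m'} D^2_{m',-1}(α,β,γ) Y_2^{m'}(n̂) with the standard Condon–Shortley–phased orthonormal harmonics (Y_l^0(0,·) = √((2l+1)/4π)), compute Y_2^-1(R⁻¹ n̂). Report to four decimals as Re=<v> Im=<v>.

Need the full column D^2_{m',-1} for m'=−2..2 at α=6.1661, β=1.0208, γ=1.4731.
cos(β/2)=0.872549, sin(β/2)=0.488526
d^2_{-2,-1}: single k=1 term ⇒ +0.649064;  D = +0.211471+0.613649i
d^2_{-1,-1}: k∈[0..1] ⇒ +0.579642 -0.545101 = +0.034541;  D = +0.007362+0.033747i
d^2_{0,-1}: k∈[0..1] ⇒ -0.794938 +0.249189 = -0.545749;  D = -0.053233-0.543146i
d^2_{1,-1}: k∈[0..1] ⇒ +0.545101 -0.056958 = +0.488143;  D = -0.009464+0.488052i
d^2_{2,-1}: single k=0 term ⇒ -0.203462;  D = +0.027681-0.201570i
Y_2^{m'}(θ=0.4323,φ=0.7952) and Σ D·Y over m':
  (+0.2115+0.6136i)·(-0.0013-0.0678i)  (+0.0074+0.0337i)·(+0.2058-0.2098i)  (-0.0532-0.5431i)·(+0.4647+0.0000i)  (-0.0095+0.4881i)·(-0.2058-0.2098i)  (+0.0277-0.2016i)·(-0.0013+0.0678i)
Y_2^-1(R⁻¹ n̂) = +0.143163-0.358448i

Re=0.1432 Im=-0.3584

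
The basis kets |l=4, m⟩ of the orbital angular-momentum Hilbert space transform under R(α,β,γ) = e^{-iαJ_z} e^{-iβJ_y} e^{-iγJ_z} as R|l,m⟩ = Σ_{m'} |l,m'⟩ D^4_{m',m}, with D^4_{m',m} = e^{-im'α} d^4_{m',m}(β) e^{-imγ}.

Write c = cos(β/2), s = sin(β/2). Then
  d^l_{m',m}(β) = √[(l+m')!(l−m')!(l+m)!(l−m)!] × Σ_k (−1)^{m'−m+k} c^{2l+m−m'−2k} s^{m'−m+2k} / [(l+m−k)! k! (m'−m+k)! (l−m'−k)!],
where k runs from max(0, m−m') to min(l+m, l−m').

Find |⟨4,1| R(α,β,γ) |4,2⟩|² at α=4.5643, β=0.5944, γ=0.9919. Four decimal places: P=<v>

Split into d^4_{1,2}(β=0.5944) × two z-phases.
Half-angle: c=0.956160, s=0.292844. N=√(120·6·720·2)=1018.233765
Admissible k: 1..3 (factorial args all ≥0)
  k=1: (−1)^0·1018.2338/(240)·0.9562^7·0.2928^1 = +0.907794
  k=2: (−1)^1·1018.2338/(48)·0.9562^5·0.2928^3 = -0.425764
  k=3: (−1)^2·1018.2338/(72)·0.9562^3·0.2928^5 = +0.026625
d^4_{1,2}(0.5944) = +0.907794 -0.425764 +0.026625 = +0.508655
|D^4_{1,2}|² = |d^4_{1,2}(β)|² = (+0.508655)² = 0.258730 (the z-rotation phases have unit modulus)

P=0.2587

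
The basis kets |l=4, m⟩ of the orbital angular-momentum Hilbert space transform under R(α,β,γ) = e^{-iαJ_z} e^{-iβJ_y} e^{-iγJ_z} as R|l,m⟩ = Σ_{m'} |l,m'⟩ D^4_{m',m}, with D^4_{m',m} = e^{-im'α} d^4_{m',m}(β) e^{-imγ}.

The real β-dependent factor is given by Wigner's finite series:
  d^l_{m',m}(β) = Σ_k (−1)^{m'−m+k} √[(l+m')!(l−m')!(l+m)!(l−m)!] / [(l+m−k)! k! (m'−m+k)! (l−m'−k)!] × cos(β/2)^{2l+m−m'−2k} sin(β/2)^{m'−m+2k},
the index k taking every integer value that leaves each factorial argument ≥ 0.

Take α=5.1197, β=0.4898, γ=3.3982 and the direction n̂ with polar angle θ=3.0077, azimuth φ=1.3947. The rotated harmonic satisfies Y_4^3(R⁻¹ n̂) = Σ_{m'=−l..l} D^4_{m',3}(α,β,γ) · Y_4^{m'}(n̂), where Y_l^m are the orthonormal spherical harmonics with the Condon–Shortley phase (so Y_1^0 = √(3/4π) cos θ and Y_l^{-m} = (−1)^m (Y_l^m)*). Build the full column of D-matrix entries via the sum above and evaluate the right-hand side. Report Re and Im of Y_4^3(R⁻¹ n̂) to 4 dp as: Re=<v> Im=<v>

Need the full column D^4_{m',3} for m'=−4..4 at α=5.1197, β=0.4898, γ=3.3982.
cos(β/2)=0.970162, sin(β/2)=0.242459
d^4_{-4,3}: single k=7 term ⇒ +0.000135;  D = -0.000088-0.000102i
d^4_{-3,3}: k∈[6..7] ⇒ +0.001339 -0.000012 = +0.001327;  D = +0.000580-0.001193i
d^4_{-2,3}: k∈[5..6] ⇒ +0.008588 -0.000179 = +0.008410;  D = +0.008401+0.000377i
d^4_{-1,3}: k∈[4..5] ⇒ +0.040500 -0.001518 = +0.038982;  D = +0.013824+0.036448i
d^4_{0,3}: k∈[3..4] ⇒ +0.144944 -0.009053 = +0.135891;  D = -0.097575+0.094581i
d^4_{1,3}: k∈[2..3] ⇒ +0.389056 -0.040500 = +0.348557;  D = -0.321896-0.133697i
d^4_{2,3}: k∈[1..2] ⇒ +0.733857 -0.137506 = +0.596351;  D = -0.008139-0.596295i
d^4_{3,3}: k∈[0..1] ⇒ +0.784788 -0.343115 = +0.441673;  D = +0.403114-0.180483i
d^4_{4,3}: single k=0 term ⇒ -0.554744;  D = -0.408714-0.375091i
Y_4^{m'}(θ=3.0077,φ=1.3947) and Σ D·Y over m':
  (-0.0001-0.0001i)·(+0.0001+0.0001i)  (+0.0006-0.0012i)·(+0.0015-0.0025i)  (+0.0084+0.0004i)·(-0.0329-0.0121i)  (+0.0138+0.0364i)·(-0.0425+0.2388i)  (-0.0976+0.0946i)·(+0.7721+0.0000i)  (-0.3219-0.1337i)·(+0.0425+0.2388i)  (-0.0081-0.5963i)·(-0.0329+0.0121i)  (+0.4031-0.1805i)·(-0.0015-0.0025i)  (-0.4087-0.3751i)·(+0.0001-0.0001i)
Y_4^3(R⁻¹ n̂) = -0.060315+0.010852i

Re=-0.0603 Im=0.0109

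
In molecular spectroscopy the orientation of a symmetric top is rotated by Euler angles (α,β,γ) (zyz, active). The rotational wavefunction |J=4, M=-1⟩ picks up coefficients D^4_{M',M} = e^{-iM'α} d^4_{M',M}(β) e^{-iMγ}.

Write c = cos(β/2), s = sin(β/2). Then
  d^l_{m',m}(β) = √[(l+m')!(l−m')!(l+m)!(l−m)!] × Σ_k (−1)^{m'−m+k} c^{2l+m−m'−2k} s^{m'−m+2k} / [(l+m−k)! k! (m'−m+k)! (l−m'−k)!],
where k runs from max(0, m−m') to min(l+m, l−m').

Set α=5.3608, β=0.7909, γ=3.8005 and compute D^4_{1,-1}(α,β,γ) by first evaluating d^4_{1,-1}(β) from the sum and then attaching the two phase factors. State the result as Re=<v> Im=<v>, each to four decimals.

First d^4_{1,-1}(β=0.7909), then the phase factors e^{-i(1)α} and e^{-i(-1)γ}:
With c≡cos(β/2)=0.922823 and s≡sin(β/2)=0.385223, N=[120·6·6·120]^{1/2}=720.000000
Admissible k: 0..3 (factorial args all ≥0)
  k=0: (−1)^2·720.0000/(72)·0.9228^6·0.3852^2 = +0.916509
  k=1: (−1)^3·720.0000/(24)·0.9228^4·0.3852^4 = -0.479122
  k=2: (−1)^4·720.0000/(48)·0.9228^2·0.3852^6 = +0.041745
  k=3: (−1)^5·720.0000/(720)·0.9228^0·0.3852^8 = -0.000485
d^4_{1,-1}(0.7909) = +0.916509 -0.479122 +0.041745 -0.000485 = +0.478647
D = (+0.603921+0.797044i)·(+0.478647)·(-0.790662-0.612253i) = +0.005024-0.478621i

Re=0.0050 Im=-0.4786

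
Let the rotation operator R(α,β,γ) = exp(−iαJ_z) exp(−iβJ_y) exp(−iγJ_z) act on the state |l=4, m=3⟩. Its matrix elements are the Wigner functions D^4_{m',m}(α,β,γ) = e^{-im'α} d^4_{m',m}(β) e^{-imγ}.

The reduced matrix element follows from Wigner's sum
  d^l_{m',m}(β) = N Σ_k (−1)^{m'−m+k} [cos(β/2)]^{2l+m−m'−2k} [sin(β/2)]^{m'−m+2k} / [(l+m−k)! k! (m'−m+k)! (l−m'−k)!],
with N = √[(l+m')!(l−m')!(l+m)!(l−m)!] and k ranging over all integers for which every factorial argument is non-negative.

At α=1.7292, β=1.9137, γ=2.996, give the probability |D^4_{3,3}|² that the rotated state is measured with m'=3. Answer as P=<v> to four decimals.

P=0.0252

D^4_{3,3}(1.7292,1.9137,2.996) = e^{-i·3·1.7292}·d^4_{3,3}(1.9137)·e^{-i·3·2.996}. Compute d first:
With c≡cos(β/2)=0.576098 and s≡sin(β/2)=0.817381, N=[5040·1·5040·1]^{1/2}=5040.000000
k∈{0,1} keeps every argument non-negative
  k=0: (−1)^0·5040.0000/(5040)·0.5761^8·0.8174^0 = +0.012133
  k=1: (−1)^1·5040.0000/(720)·0.5761^6·0.8174^2 = -0.170971
d^4_{3,3}(1.9137) = +0.012133 -0.170971 = -0.158838
|D^4_{3,3}|² = |d^4_{3,3}(β)|² = (-0.158838)² = 0.025230 (the z-rotation phases have unit modulus)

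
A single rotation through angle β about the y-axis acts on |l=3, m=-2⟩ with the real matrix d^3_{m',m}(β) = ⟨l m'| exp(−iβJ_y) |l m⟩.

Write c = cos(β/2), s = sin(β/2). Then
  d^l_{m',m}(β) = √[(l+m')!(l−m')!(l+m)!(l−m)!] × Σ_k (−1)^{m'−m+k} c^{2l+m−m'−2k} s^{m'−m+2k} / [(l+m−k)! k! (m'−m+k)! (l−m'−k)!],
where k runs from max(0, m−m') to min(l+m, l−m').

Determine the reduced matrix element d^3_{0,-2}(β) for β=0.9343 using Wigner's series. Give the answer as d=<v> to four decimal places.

d=0.5264

d^3_{0,-2}(β=0.9343) via Wigner's sum:
c=cos(0.9343/2)=0.892855, s=sin(0.9343/2)=0.450343; N=√[6·6·1·120]=65.726707
The bounds max(0,m−m')=0 and min(l+m,l−m')=1 give 2 terms
  k=0: (−1)^2·65.7267/(12)·0.8929^4·0.4503^2 = +0.705948
  k=1: (−1)^3·65.7267/(12)·0.8929^2·0.4503^4 = -0.179597
d^3_{0,-2}(0.9343) = +0.705948 -0.179597 = +0.526352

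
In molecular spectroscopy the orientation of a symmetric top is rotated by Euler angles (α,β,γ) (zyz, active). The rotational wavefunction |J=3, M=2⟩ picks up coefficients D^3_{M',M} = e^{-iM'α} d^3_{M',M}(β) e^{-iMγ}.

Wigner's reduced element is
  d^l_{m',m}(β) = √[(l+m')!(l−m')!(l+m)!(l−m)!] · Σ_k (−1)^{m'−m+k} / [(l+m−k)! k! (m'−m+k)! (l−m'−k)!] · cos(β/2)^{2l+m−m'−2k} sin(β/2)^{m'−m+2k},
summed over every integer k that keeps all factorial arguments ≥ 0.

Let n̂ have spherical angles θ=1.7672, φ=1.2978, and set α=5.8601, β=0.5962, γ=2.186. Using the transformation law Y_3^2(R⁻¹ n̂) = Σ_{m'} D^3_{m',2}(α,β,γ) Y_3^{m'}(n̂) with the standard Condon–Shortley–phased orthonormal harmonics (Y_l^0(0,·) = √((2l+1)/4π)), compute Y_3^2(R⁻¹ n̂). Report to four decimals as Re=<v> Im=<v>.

Need the full column D^3_{m',2} for m'=−3..3 at α=5.8601, β=0.5962, γ=2.186.
cos(β/2)=0.955896, sin(β/2)=0.293705
d^3_{-3,2}: single k=5 term ⇒ +0.005117;  D = +0.004099+0.003064i
d^3_{-2,2}: k∈[4..5] ⇒ +0.033996 -0.000642 = +0.033355;  D = +0.016160+0.029178i
d^3_{-1,2}: k∈[3..4] ⇒ +0.139957 -0.006606 = +0.133350;  D = +0.011015+0.132895i
d^3_{0,2}: k∈[2..3] ⇒ +0.394480 -0.037241 = +0.357239;  D = -0.119265+0.336742i
d^3_{1,2}: k∈[1..2] ⇒ +0.741250 -0.139957 = +0.601293;  D = -0.415755+0.434397i
d^3_{2,2}: k∈[0..1] ⇒ +0.762895 -0.360109 = +0.402785;  D = -0.373416+0.150985i
d^3_{3,2}: single k=0 term ⇒ -0.574169;  D = +0.573736+0.022300i
Y_3^{m'}(θ=1.7672,φ=1.2978) and Σ D·Y over m':
  (+0.0041+0.0031i)·(-0.2875+0.2688i)  (+0.0162+0.0292i)·(+0.1639+0.0996i)  (+0.0110+0.1329i)·(-0.0692+0.2471i)  (-0.1193+0.3367i)·(+0.2046+0.0000i)  (-0.4158+0.4344i)·(+0.0692+0.2471i)  (-0.3734+0.1510i)·(+0.1639-0.0996i)  (+0.5737+0.0223i)·(+0.2875+0.2688i)
Y_3^2(R⁻¹ n̂) = -0.083587+0.218956i

Re=-0.0836 Im=0.2190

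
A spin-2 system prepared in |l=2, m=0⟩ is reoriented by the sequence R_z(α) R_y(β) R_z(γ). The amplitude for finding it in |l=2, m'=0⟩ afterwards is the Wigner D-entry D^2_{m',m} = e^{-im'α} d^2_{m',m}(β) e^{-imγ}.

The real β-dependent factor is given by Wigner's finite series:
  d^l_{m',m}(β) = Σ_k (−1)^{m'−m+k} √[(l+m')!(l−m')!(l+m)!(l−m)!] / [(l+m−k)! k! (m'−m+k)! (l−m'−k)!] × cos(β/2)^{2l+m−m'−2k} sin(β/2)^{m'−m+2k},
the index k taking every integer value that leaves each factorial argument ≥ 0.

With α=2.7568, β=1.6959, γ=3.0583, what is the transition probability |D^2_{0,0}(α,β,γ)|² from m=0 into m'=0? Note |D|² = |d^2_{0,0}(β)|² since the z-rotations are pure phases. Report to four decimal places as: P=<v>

P=0.2272

First d^2_{0,0}(β=1.6959), then the phase factors e^{-i(0)α} and e^{-i(0)γ}:
With c≡cos(β/2)=0.661522 and s≡sin(β/2)=0.749926, N=[2·2·2·2]^{1/2}=4.000000
k∈{0,1,2} keeps every argument non-negative
  k=0: (−1)^0·4.0000/(4)·0.6615^4·0.7499^0 = +0.191504
  k=1: (−1)^1·4.0000/(1)·0.6615^2·0.7499^2 = -0.984431
  k=2: (−1)^2·4.0000/(4)·0.6615^0·0.7499^4 = +0.316281
d^2_{0,0}(1.6959) = +0.191504 -0.984431 +0.316281 = -0.476646
|D^2_{0,0}|² = |d^2_{0,0}(β)|² = (-0.476646)² = 0.227191 (the z-rotation phases have unit modulus)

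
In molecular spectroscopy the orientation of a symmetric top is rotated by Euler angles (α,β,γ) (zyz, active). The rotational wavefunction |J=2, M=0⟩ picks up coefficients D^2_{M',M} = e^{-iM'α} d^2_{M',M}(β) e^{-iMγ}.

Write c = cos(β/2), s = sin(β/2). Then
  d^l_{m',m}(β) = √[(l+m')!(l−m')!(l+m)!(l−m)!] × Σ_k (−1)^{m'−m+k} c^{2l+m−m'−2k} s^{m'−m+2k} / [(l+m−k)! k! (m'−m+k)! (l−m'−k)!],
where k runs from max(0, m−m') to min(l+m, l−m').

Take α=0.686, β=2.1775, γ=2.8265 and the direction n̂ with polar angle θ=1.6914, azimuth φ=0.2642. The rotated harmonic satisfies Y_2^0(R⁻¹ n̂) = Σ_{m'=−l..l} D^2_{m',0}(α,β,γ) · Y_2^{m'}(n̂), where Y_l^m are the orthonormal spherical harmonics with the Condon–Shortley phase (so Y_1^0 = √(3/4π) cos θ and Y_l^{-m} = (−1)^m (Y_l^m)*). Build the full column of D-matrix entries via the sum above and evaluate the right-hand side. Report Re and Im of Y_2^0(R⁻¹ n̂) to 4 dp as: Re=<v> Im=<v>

Re=0.3095 Im=0.0000

Need the full column D^2_{m',0} for m'=−2..2 at α=0.686, β=2.1775, γ=2.8265.
cos(β/2)=0.463593, sin(β/2)=0.886048
d^2_{-2,0}: single k=2 term ⇒ +0.413299;  D = +0.081622+0.405159i
d^2_{-1,0}: k∈[1..2] ⇒ +0.216244 -0.789923 = -0.573679;  D = -0.443905-0.363395i
d^2_{0,0}: k∈[0..2] ⇒ +0.046190 -0.674915 +0.616353 = -0.012372;  D = -0.012372+0.000000i
d^2_{1,0}: k∈[0..1] ⇒ -0.216244 +0.789923 = +0.573679;  D = +0.443905-0.363395i
d^2_{2,0}: single k=0 term ⇒ +0.413299;  D = +0.081622-0.405159i
Y_2^{m'}(θ=1.6914,φ=0.2642) and Σ D·Y over m':
  (+0.0816+0.4052i)·(+0.3288-0.1919i)  (-0.4439-0.3634i)·(-0.0891+0.0241i)  (-0.0124+0.0000i)·(-0.3017+0.0000i)  (+0.4439-0.3634i)·(+0.0891+0.0241i)  (+0.0816-0.4052i)·(+0.3288+0.1919i)
Y_2^0(R⁻¹ n̂) = +0.309509+0.000000i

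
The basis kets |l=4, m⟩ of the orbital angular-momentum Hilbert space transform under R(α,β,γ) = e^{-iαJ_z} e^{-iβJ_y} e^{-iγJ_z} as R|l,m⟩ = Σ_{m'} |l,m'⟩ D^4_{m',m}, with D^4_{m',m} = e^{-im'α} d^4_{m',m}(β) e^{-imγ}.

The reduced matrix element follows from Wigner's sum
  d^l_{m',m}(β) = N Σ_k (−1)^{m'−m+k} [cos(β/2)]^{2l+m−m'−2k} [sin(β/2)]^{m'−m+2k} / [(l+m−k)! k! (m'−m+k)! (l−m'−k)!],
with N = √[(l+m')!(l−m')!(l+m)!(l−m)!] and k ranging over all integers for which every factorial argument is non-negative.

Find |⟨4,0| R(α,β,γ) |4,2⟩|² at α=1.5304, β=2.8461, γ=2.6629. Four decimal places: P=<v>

D^4_{0,2}(1.5304,2.8461,2.6629) = e^{-i·0·1.5304}·d^4_{0,2}(2.8461)·e^{-i·2·2.6629}. Compute d first:
Half-angle: c=0.147209, s=0.989105. N=√(24·24·720·2)=910.735966
k: max(0,(2)−(0))=2 … min(4+(2),4−(0))=4
  k=2: (−1)^0·910.7360/(96)·0.1472^6·0.9891^2 = +0.000094
  k=3: (−1)^1·910.7360/(36)·0.1472^4·0.9891^4 = -0.011371
  k=4: (−1)^2·910.7360/(96)·0.1472^2·0.9891^6 = +0.192507
d^4_{0,2}(2.8461) = +0.000094 -0.011371 +0.192507 = +0.181231
|D^4_{0,2}|² = |d^4_{0,2}(β)|² = (+0.181231)² = 0.032845 (the z-rotation phases have unit modulus)

P=0.0328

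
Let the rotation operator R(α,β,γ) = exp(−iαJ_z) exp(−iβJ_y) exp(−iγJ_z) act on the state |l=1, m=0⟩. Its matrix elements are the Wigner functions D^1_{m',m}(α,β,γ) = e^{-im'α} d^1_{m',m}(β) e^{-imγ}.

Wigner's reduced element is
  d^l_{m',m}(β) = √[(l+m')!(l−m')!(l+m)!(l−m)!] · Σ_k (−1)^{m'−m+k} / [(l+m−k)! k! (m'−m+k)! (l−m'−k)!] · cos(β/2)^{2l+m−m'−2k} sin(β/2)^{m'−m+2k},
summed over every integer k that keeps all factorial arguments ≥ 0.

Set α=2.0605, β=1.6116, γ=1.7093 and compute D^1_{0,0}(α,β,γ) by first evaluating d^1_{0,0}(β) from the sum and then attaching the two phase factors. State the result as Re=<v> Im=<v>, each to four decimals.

Re=-0.0408 Im=0.0000

Split into d^1_{0,0}(β=1.6116) × two z-phases.
c=cos(1.6116/2)=0.692534, s=sin(1.6116/2)=0.721385; N=√[1·1·1·1]=1.000000
k: max(0,(0)−(0))=0 … min(1+(0),1−(0))=1
  k=0: (−1)^0·1.0000/(1)·0.6925^2·0.7214^0 = +0.479604
  k=1: (−1)^1·1.0000/(1)·0.6925^0·0.7214^2 = -0.520396
d^1_{0,0}(1.6116) = +0.479604 -0.520396 = -0.040792
D = (+1.000000+0.000000i)·(-0.040792)·(+1.000000+0.000000i) = -0.040792+0.000000i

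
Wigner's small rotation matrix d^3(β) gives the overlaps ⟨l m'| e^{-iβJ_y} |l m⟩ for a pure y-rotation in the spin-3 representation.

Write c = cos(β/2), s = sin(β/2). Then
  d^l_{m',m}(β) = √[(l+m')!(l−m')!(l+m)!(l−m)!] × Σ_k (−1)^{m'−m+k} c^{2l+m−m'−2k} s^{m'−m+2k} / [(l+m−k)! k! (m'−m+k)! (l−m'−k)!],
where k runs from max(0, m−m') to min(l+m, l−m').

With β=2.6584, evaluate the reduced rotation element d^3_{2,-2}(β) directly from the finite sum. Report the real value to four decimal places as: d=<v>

d=-0.5835

d^3_{2,-2}(β=2.6584) via Wigner's sum:
c=cos(2.6584/2)=0.239253, s=sin(2.6584/2)=0.970957; N=√[120·1·1·120]=120.000000
k: max(0,(-2)−(2))=0 … min(3+(-2),3−(2))=1
  k=0: (−1)^4·120.0000/(24)·0.2393^2·0.9710^4 = +0.254381
  k=1: (−1)^5·120.0000/(120)·0.2393^0·0.9710^6 = -0.837917
d^3_{2,-2}(2.6584) = +0.254381 -0.837917 = -0.583535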